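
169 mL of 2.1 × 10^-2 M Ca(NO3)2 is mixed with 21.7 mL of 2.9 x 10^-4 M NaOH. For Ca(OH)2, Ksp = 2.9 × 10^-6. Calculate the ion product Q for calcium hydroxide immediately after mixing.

Total volume = 169 + 21.7 = 190.7 mL.
[Ca^2+] = 2.1 × 10^-2 × (169/190.7) = 1.86 × 10^-2 M
[OH^-] = 2.9 × 10^-4 × (21.7/190.7) = 3.30 × 10^-5 M
Ca(OH)2(s) <=> Ca^2+(aq) + 2 OH^-(aq), so Q = [Ca^2+][OH^-]^2
Q = (1.86 x 10^-2)(3.30 × 10^-5)^2 = 2.0 x 10^-11
Q < Ksp, so no precipitate of Ca(OH)2 forms.

2.0 × 10^-11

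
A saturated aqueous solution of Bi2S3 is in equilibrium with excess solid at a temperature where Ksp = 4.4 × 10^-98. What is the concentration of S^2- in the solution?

Bi2S3(s) ⇌ 2 Bi^3+(aq) + 3 S^2-(aq)
Ksp = [Bi^3+]^2[S^2-]^3
For each mole of Bi2S3 that dissolves: [Bi^3+] = 2s, [S^2-] = 3s.
Ksp = (2s)^2(3s)^3 = 108s^5
s^5 = 4.4 × 10^-98 / 108, so s = 1.32 × 10^-20 M
[S^2-] = 3s = 4.0 × 10^-20 M

[S^2-] = 4.0 × 10^-20 M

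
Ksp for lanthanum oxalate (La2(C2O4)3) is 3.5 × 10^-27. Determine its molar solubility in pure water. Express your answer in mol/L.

s = 2.0e-6 M

La2(C2O4)3(s) ⇌ 2 La^3+ + 3 C2O4^2-
Ksp = [La^3+]^2[C2O4^2-]^3
Let s = molar solubility. Then [La^3+] = 2s and [C2O4^2-] = 3s.
Substituting: Ksp = (2s)^2(3s)^3 = 108s^5
Solving, s = (3.5 × 10^-27/108)^(1/5) = 2.0 × 10^-6 M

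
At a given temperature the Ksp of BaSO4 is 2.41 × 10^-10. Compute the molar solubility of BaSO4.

s = 1.55 × 10^-5 M

BaSO4(s) ⇌ Ba^2+(aq) + SO4^2-(aq)
Ksp = [Ba^2+][SO4^2-]
Let s = molar solubility. Then [Ba^2+] = s and [SO4^2-] = s.
Ksp = s^2
s = (2.41 × 10^-10)^(1/2) = 1.55 x 10^-5 M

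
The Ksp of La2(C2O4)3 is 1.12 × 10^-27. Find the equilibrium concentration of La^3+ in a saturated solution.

3.19 × 10^-6 M

La2(C2O4)3(s) ⇌ 2 La^3+(aq) + 3 C2O4^2-(aq)
Ksp = [La^3+]^2[C2O4^2-]^3
Let s = molar solubility. Then [La^3+] = 2s and [C2O4^2-] = 3s.
So Ksp = (2s)^2 × (3s)^3 = 108s^5
s = (1.12 × 10^-27 / 108)^(1/5) = 1.596 × 10^-6 M
[La^3+] = 2s = 3.19 × 10^-6 M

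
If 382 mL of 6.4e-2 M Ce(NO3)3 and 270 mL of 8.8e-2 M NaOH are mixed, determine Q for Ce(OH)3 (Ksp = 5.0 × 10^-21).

Total volume = 382 + 270 = 652 mL.
[Ce^3+] = 6.4 × 10^-2 × (382/652) = 3.75 × 10^-2 M
[OH^-] = 8.8 × 10^-2 × (270/652) = 3.64 × 10^-2 M
Ce(OH)3(s) ⇌ Ce^3+(aq) + 3 OH^-(aq), so Q = [Ce^3+][OH^-]^3
Q = (3.75 x 10^-2)(3.64 x 10^-2)^3 = 1.8 x 10^-6
Q > Ksp, so Ce(OH)3 will precipitate.

Q ≈ 1.8 × 10^-6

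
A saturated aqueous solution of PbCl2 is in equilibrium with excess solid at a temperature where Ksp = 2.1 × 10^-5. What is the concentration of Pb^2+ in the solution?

PbCl2(s) ⇌ Pb^2+ + 2 Cl^-
Ksp = [Pb^2+][Cl^-]^2
With molar solubility s: [Pb^2+] = s, [Cl^-] = 2s.
Ksp = s(2s)^2 = 4s^3
Solving, s = (2.1 × 10^-5/4)^(1/3) = 1.74 × 10^-2 M
[Pb^2+] = s = 1.7 x 10^-2 M

0.017 M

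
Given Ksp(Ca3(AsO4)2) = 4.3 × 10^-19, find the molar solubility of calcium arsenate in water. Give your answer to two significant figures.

Ca3(AsO4)2(s) <=> 3 Ca^2+ + 2 AsO4^3-
Ksp = [Ca^2+]^3[AsO4^3-]^2
Let s = molar solubility. Then [Ca^2+] = 3s and [AsO4^3-] = 2s.
Substituting: Ksp = (3s)^3(2s)^2 = 108s^5
s^5 = 4.3 × 10^-19 / 108, so s = 8.3 x 10^-5 M

8.3e-5 M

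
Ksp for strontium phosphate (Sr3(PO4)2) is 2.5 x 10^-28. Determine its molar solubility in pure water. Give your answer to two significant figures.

Sr3(PO4)2(s) ⇌ 3 Sr^2+(aq) + 2 PO4^3-(aq)
Ksp = [Sr^2+]^3[PO4^3-]^2
With molar solubility s: [Sr^2+] = 3s, [PO4^3-] = 2s.
Ksp = (3s)^3(2s)^2 = 108s^5
Solving, s = (2.5 x 10^-28/108)^(1/5) = 1.2 × 10^-6 M

s = 1.2 × 10^-6 M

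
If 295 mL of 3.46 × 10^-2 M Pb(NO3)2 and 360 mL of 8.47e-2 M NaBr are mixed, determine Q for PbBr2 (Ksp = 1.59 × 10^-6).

Q = 3.38 x 10^-5

Total volume = 295 + 360 = 655 mL.
[Pb^2+] = 3.46 x 10^-2 × (295/655) = 1.558 × 10^-2 M
[Br^-] = 8.47 × 10^-2 × (360/655) = 4.655 × 10^-2 M
PbBr2(s) ⇌ Pb^2+(aq) + 2 Br^-(aq), so Q = [Pb^2+][Br^-]^2
Q = (1.558 × 10^-2)(4.655 × 10^-2)^2 = 3.38 × 10^-5
Q > Ksp, so PbBr2 will precipitate.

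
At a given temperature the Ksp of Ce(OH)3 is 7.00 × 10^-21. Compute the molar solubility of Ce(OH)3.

s = 4.01 × 10^-6 M

Ce(OH)3(s) ⇌ Ce^3+(aq) + 3 OH^-(aq)
Ksp = [Ce^3+][OH^-]^3
With molar solubility s: [Ce^3+] = s, [OH^-] = 3s.
Ksp = s(3s)^3 = 27s^4
s^4 = 7.00 × 10^-21 / 27, so s = 4.01 × 10^-6 M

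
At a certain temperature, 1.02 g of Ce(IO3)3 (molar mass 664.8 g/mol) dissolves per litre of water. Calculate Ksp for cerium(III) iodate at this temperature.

Molar solubility s = (1.02 g/L) / (664.8 g/mol) = 1.534 × 10^-3 M.
Ce(IO3)3(s) ⇌ Ce^3+(aq) + 3 IO3^-(aq)
Let s = molar solubility. Then [Ce^3+] = s and [IO3^-] = 3s.
Ksp = [Ce^3+][IO3^-]^3
Ksp = s(3s)^3 = 27s^4
Ksp = 27 × (1.534 x 10^-3)^4 = 1.50 x 10^-10

Ksp = 1.50 × 10^-10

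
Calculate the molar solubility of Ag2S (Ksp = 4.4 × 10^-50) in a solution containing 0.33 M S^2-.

s ≈ 1.8 × 10^-25 M

Ag2S(s) ⇌ 2 Ag^+ + S^2-
Ksp = [Ag^+]^2[S^2-]
Let s be the molar solubility in this solution. [Ag^+] = 2s, [S^2-] = 0.33 + s ≈ 0.33 (common-ion effect: S^2- is already 0.33 M).
Ksp ≈ (2s)^2 × 0.33
s = 1.8 × 10^-25 M
Check: s = 1.8 x 10^-25 ≪ 0.33, so the approximation is valid.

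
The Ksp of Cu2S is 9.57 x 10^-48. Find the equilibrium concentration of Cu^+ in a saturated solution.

Cu2S(s) <=> 2 Cu^+(aq) + S^2-(aq)
Ksp = [Cu^+]^2[S^2-]
For each mole of Cu2S that dissolves: [Cu^+] = 2s, [S^2-] = s.
Substituting: Ksp = (2s)^2s = 4s^3
s^3 = 9.57 x 10^-48 / 4, so s = 1.337 x 10^-16 M
[Cu^+] = 2s = 2.67 × 10^-16 M

[Cu^+] ≈ 2.67e-16 M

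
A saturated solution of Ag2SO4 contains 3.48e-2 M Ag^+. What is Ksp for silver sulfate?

Ksp = 2.11 × 10^-5

Ag2SO4(s) ⇌ 2 Ag^+ + SO4^2-
Stoichiometry gives [SO4^2-] = (1/2)[Ag^+] = 1.740 x 10^-2 M.
Ksp = [Ag^+]^2[SO4^2-]
Ksp = (3.48 × 10^-2)^2 × 1.740 x 10^-2 = 2.11 × 10^-5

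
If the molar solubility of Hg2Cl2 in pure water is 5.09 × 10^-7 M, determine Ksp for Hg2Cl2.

Hg2Cl2(s) ⇌ Hg2^2+(aq) + 2 Cl^-(aq)
If s mol/L of Hg2Cl2 dissolves, [Hg2^2+] = s and [Cl^-] = 2s.
Ksp = [Hg2^2+][Cl^-]^2
Ksp = s(2s)^2 = 4s^3
Ksp = 4 × (5.09 × 10^-7)^3 = 5.27 × 10^-19

5.27e-19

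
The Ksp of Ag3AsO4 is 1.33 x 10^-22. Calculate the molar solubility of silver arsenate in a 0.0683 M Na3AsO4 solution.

s = 4.16 × 10^-8 M

Ag3AsO4(s) <=> 3 Ag^+(aq) + AsO4^3-(aq)
Ksp = [Ag^+]^3[AsO4^3-]
Let s = moles of Ag3AsO4 that dissolve per litre. [Ag^+] = 3s, [AsO4^3-] = 0.0683 + s ≈ 0.0683 (common-ion effect: AsO4^3- is already 0.0683 M).
Ksp ≈ (3s)^3 × 0.0683
s = 4.16 × 10^-8 M
Check: s = 4.2 × 10^-8 ≪ 0.0683, so the approximation is valid.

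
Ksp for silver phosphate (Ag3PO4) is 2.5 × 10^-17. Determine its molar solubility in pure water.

Ag3PO4(s) <=> 3 Ag^+(aq) + PO4^3-(aq)
Ksp = [Ag^+]^3[PO4^3-]
With molar solubility s: [Ag^+] = 3s, [PO4^3-] = s.
Ksp = (3s)^3s = 27s^4
s^4 = 2.5 × 10^-17 / 27, so s = 3.1 × 10^-5 M

s = 3.1 × 10^-5 M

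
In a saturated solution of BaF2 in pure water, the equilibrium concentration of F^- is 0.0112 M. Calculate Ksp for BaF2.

Ksp = 7.02 x 10^-7

BaF2(s) ⇌ Ba^2+ + 2 F^-
Stoichiometry gives [Ba^2+] = (1/2)[F^-] = 5.600 x 10^-3 M.
Ksp = [Ba^2+][F^-]^2
Ksp = 5.600 x 10^-3 × (1.12 x 10^-2)^2 = 7.02 × 10^-7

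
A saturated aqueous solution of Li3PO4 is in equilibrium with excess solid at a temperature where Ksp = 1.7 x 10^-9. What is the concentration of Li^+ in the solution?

Li3PO4(s) <=> 3 Li^+ + PO4^3-
Ksp = [Li^+]^3[PO4^3-]
With molar solubility s: [Li^+] = 3s, [PO4^3-] = s.
So Ksp = (3s)^3 × s = 27s^4
Solving, s = (1.7 x 10^-9/27)^(1/4) = 2.82 × 10^-3 M
[Li^+] = 3s = 8.5 × 10^-3 M

[Li^+] ≈ 8.5 × 10^-3 M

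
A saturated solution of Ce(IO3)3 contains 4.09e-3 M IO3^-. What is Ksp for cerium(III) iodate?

Ksp = 9.33e-11

Ce(IO3)3(s) ⇌ Ce^3+(aq) + 3 IO3^-(aq)
Stoichiometry gives [Ce^3+] = (1/3)[IO3^-] = 1.363 × 10^-3 M.
Ksp = [Ce^3+][IO3^-]^3
Ksp = 1.363 x 10^-3 × (4.09 × 10^-3)^3 = 9.33 × 10^-11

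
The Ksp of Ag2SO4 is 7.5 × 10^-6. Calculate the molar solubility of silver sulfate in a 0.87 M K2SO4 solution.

Ag2SO4(s) ⇌ 2 Ag^+ + SO4^2-
Ksp = [Ag^+]^2[SO4^2-]
Let s = moles of Ag2SO4 that dissolve per litre. [Ag^+] = 2s, [SO4^2-] = 0.87 + s ≈ 0.87 (common-ion effect: SO4^2- is already 0.87 M).
Ksp ≈ (2s)^2 × 0.87
s = 1.5 × 10^-3 M
Check: s = 1.5 × 10^-3 ≪ 0.87, so the approximation is valid.

s ≈ 1.5 × 10^-3 M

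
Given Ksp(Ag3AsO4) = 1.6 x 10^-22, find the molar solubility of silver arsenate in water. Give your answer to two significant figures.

1.6 x 10^-6 M

Ag3AsO4(s) <=> 3 Ag^+(aq) + AsO4^3-(aq)
Ksp = [Ag^+]^3[AsO4^3-]
With molar solubility s: [Ag^+] = 3s, [AsO4^3-] = s.
Substituting: Ksp = (3s)^3s = 27s^4
Solving, s = (1.6 x 10^-22/27)^(1/4) = 1.6 × 10^-6 M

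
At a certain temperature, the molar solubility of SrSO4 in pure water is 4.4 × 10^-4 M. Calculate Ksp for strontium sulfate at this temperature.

SrSO4(s) <=> Sr^2+(aq) + SO4^2-(aq)
Let s = molar solubility. Then [Sr^2+] = s and [SO4^2-] = s.
Ksp = [Sr^2+][SO4^2-]
Ksp = s × s = s^2
Ksp = (4.4 x 10^-4)^2 = 1.9 × 10^-7

Ksp ≈ 1.9 × 10^-7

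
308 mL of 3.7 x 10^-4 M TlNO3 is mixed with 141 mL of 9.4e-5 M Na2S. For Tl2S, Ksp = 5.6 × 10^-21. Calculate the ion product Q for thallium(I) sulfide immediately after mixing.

1.9 × 10^-12

Total volume = 308 + 141 = 449 mL.
[Tl^+] = 3.7 x 10^-4 × (308/449) = 2.54 x 10^-4 M
[S^2-] = 9.4 × 10^-5 × (141/449) = 2.95 x 10^-5 M
Tl2S(s) ⇌ 2 Tl^+(aq) + S^2-(aq), so Q = [Tl^+]^2[S^2-]
Q = (2.54 × 10^-4)^2(2.95 × 10^-5) = 1.9 × 10^-12
Q > Ksp, so Tl2S will precipitate.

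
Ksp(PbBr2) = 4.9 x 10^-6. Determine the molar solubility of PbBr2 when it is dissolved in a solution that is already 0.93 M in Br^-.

s ≈ 5.7 × 10^-6 M

PbBr2(s) ⇌ Pb^2+ + 2 Br^-
Ksp = [Pb^2+][Br^-]^2
If s mol/L dissolves here, [Pb^2+] = s, [Br^-] = 0.93 + 2s ≈ 0.93 (common-ion effect: Br^- is already 0.93 M).
Ksp ≈ s × (0.93)^2
s = 5.7 x 10^-6 M
Check: 2s = 1.1 × 10^-5 ≪ 0.93, so the approximation is valid.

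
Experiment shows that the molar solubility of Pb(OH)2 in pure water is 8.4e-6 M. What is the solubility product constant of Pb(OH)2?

Ksp ≈ 2.4 × 10^-15

Pb(OH)2(s) ⇌ Pb^2+(aq) + 2 OH^-(aq)
With molar solubility s: [Pb^2+] = s, [OH^-] = 2s.
Ksp = [Pb^2+][OH^-]^2
Ksp = s(2s)^2 = 4s^3
With s = 8.4 × 10^-6: Ksp = 2.4 × 10^-15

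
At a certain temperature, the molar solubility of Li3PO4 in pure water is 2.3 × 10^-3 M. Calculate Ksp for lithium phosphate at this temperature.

Ksp ≈ 7.6e-10

Li3PO4(s) ⇌ 3 Li^+(aq) + PO4^3-(aq)
With molar solubility s: [Li^+] = 3s, [PO4^3-] = s.
Ksp = [Li^+]^3[PO4^3-]
Substituting: Ksp = (3s)^3s = 27s^4
Ksp = 27 × (2.3 x 10^-3)^4 = 7.6 × 10^-10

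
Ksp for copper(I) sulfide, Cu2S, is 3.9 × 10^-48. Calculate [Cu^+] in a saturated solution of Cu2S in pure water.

Cu2S(s) ⇌ 2 Cu^+ + S^2-
Ksp = [Cu^+]^2[S^2-]
For each mole of Cu2S that dissolves: [Cu^+] = 2s, [S^2-] = s.
Substituting: Ksp = (2s)^2s = 4s^3
s^3 = 3.9 × 10^-48 / 4, so s = 9.92 × 10^-17 M
[Cu^+] = 2s = 2.0 × 10^-16 M

2.0 × 10^-16 M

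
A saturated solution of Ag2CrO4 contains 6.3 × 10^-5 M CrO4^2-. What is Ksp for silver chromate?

Ksp = 1.0 × 10^-12

Ag2CrO4(s) ⇌ 2 Ag^+ + CrO4^2-
Stoichiometry gives [Ag^+] = (2/1)[CrO4^2-] = 1.26 × 10^-4 M.
Ksp = [Ag^+]^2[CrO4^2-]
Ksp = (1.26 × 10^-4)^2 × 6.3 x 10^-5 = 1.0 × 10^-12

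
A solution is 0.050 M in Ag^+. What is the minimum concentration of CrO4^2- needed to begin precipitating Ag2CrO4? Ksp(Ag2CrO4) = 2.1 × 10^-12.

Ag2CrO4(s) ⇌ 2 Ag^+ + CrO4^2-
Ksp = [Ag^+]^2[CrO4^2-]
Precipitation begins when Q = Ksp. With [Ag^+] = 0.050 M:
2.1 × 10^-12 = (0.050)^2 × [CrO4^2-]
[CrO4^2-] = (2.1 × 10^-12 / 2.50 × 10^-3) = 8.4 × 10^-10 M

8.4 x 10^-10 M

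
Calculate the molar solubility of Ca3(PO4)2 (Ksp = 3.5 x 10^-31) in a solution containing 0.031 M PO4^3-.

Ca3(PO4)2(s) <=> 3 Ca^2+(aq) + 2 PO4^3-(aq)
Ksp = [Ca^2+]^3[PO4^3-]^2
Let s = moles of Ca3(PO4)2 that dissolve per litre. [Ca^2+] = 3s, [PO4^3-] = 0.031 + 2s ≈ 0.031 (Ksp is small, so little additional dissolves).
Ksp ≈ (3s)^3 × (0.031)^2
s = 2.4 × 10^-10 M
Check: 2s = 4.8 x 10^-10 ≪ 0.031, so the approximation is valid.

2.4 × 10^-10 M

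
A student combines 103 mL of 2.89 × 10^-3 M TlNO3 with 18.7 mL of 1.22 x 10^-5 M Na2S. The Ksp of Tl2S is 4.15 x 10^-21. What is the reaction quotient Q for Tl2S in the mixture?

Total volume = 103 + 18.7 = 121.7 mL.
[Tl^+] = 2.89 × 10^-3 × (103/121.7) = 2.446 × 10^-3 M
[S^2-] = 1.22 × 10^-5 × (18.7/121.7) = 1.875 × 10^-6 M
Tl2S(s) ⇌ 2 Tl^+ + S^2-, so Q = [Tl^+]^2[S^2-]
Q = (2.446 × 10^-3)^2(1.875 × 10^-6) = 1.12 × 10^-11
Q > Ksp, so Tl2S will precipitate.

1.12 × 10^-11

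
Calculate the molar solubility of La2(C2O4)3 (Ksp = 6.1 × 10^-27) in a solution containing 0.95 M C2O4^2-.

La2(C2O4)3(s) ⇌ 2 La^3+ + 3 C2O4^2-
Ksp = [La^3+]^2[C2O4^2-]^3
Let s be the molar solubility in this solution. [La^3+] = 2s, [C2O4^2-] = 0.95 + 3s ≈ 0.95 (common-ion effect: C2O4^2- is already 0.95 M).
Ksp ≈ (2s)^2 × (0.95)^3
s = 4.2 × 10^-14 M
Check: 3s = 1.3 × 10^-13 ≪ 0.95, so the approximation is valid.

4.2e-14 M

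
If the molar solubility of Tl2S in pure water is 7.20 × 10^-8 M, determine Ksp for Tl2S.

Tl2S(s) ⇌ 2 Tl^+(aq) + S^2-(aq)
Let s = molar solubility. Then [Tl^+] = 2s and [S^2-] = s.
Ksp = [Tl^+]^2[S^2-]
Ksp = (2s)^2s = 4s^3
Ksp = 4 × (7.20 × 10^-8)^3 = 1.49 × 10^-21

1.49 × 10^-21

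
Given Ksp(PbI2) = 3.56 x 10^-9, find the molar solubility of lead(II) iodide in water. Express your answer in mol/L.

s = 9.62e-4 M

PbI2(s) <=> Pb^2+(aq) + 2 I^-(aq)
Ksp = [Pb^2+][I^-]^2
Let s = molar solubility. Then [Pb^2+] = s and [I^-] = 2s.
Substituting: Ksp = s(2s)^2 = 4s^3
s = (3.56 x 10^-9 / 4)^(1/3) = 9.62 × 10^-4 M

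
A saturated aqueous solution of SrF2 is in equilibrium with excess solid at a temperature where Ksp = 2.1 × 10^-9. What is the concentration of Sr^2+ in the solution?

8.1 × 10^-4 M

SrF2(s) ⇌ Sr^2+ + 2 F^-
Ksp = [Sr^2+][F^-]^2
For each mole of SrF2 that dissolves: [Sr^2+] = s, [F^-] = 2s.
So Ksp = s × (2s)^2 = 4s^3
s^3 = 2.1 × 10^-9 / 4, so s = 8.07 × 10^-4 M
[Sr^2+] = s = 8.1 × 10^-4 M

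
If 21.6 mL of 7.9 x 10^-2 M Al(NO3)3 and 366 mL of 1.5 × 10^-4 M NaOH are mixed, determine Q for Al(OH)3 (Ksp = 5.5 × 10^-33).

1.3 × 10^-14

Total volume = 21.6 + 366 = 387.6 mL.
[Al^3+] = 7.9 × 10^-2 × (21.6/387.6) = 4.40 × 10^-3 M
[OH^-] = 1.5 × 10^-4 × (366/387.6) = 1.42 × 10^-4 M
Al(OH)3(s) ⇌ Al^3+(aq) + 3 OH^-(aq), so Q = [Al^3+][OH^-]^3
Q = (4.40 × 10^-3)(1.42 x 10^-4)^3 = 1.3 × 10^-14
Q > Ksp, so Al(OH)3 will precipitate.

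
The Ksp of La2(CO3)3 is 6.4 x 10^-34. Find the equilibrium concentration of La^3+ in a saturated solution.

La2(CO3)3(s) ⇌ 2 La^3+ + 3 CO3^2-
Ksp = [La^3+]^2[CO3^2-]^3
If s mol/L of La2(CO3)3 dissolves, [La^3+] = 2s and [CO3^2-] = 3s.
Substituting: Ksp = (2s)^2(3s)^3 = 108s^5
Solving, s = (6.4 x 10^-34/108)^(1/5) = 9.01 × 10^-8 M
[La^3+] = 2s = 1.8 × 10^-7 M

1.8e-7 M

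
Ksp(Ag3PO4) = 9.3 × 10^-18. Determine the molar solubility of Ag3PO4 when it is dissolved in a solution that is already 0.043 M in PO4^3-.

Ag3PO4(s) <=> 3 Ag^+(aq) + PO4^3-(aq)
Ksp = [Ag^+]^3[PO4^3-]
If s mol/L dissolves here, [Ag^+] = 3s, [PO4^3-] = 0.043 + s ≈ 0.043 (since the PO4^3- already present dominates).
Ksp ≈ (3s)^3 × 0.043
s = 2.0 x 10^-6 M
Check: s = 2.0 x 10^-6 ≪ 0.043, so the approximation is valid.

s ≈ 2.0 x 10^-6 M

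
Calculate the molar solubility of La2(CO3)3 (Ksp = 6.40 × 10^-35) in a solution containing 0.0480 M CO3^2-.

La2(CO3)3(s) <=> 2 La^3+ + 3 CO3^2-
Ksp = [La^3+]^2[CO3^2-]^3
If s mol/L dissolves here, [La^3+] = 2s, [CO3^2-] = 0.0480 + 3s ≈ 0.0480 (Ksp is small, so little additional dissolves).
Ksp ≈ (2s)^2 × (0.0480)^3
s = 3.80 x 10^-16 M
Check: 3s = 1.1 × 10^-15 ≪ 0.0480, so the approximation is valid.

s = 3.80 × 10^-16 M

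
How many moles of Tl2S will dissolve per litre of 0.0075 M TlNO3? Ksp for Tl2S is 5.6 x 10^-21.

s ≈ 1.0 x 10^-16 M

Tl2S(s) ⇌ 2 Tl^+ + S^2-
Ksp = [Tl^+]^2[S^2-]
Let s be the molar solubility in this solution. [Tl^+] = 0.0075 + 2s ≈ 0.0075, [S^2-] = s (common-ion effect: Tl^+ is already 0.0075 M).
Ksp ≈ (0.0075)^2 × s
s = 1.0 × 10^-16 M
Check: 2s = 2.0 × 10^-16 ≪ 0.0075, so the approximation is valid.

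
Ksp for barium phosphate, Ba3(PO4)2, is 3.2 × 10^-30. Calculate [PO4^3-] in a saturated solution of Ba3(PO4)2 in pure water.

Ba3(PO4)2(s) ⇌ 3 Ba^2+ + 2 PO4^3-
Ksp = [Ba^2+]^3[PO4^3-]^2
If s mol/L of Ba3(PO4)2 dissolves, [Ba^2+] = 3s and [PO4^3-] = 2s.
Ksp = (3s)^3(2s)^2 = 108s^5
Solving, s = (3.2 × 10^-30/108)^(1/5) = 4.95 x 10^-7 M
[PO4^3-] = 2s = 9.9 × 10^-7 M

[PO4^3-] = 9.9e-7 M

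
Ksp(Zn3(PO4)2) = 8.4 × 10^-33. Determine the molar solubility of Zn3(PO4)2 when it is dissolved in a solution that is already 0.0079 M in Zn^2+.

Zn3(PO4)2(s) ⇌ 3 Zn^2+ + 2 PO4^3-
Ksp = [Zn^2+]^3[PO4^3-]^2
If s mol/L dissolves here, [Zn^2+] = 0.0079 + 3s ≈ 0.0079, [PO4^3-] = 2s (since the Zn^2+ already present dominates).
Ksp ≈ (0.0079)^3 × (2s)^2
s = 6.5 × 10^-14 M
Check: 3s = 2.0 × 10^-13 ≪ 0.0079, so the approximation is valid.

s = 6.5e-14 M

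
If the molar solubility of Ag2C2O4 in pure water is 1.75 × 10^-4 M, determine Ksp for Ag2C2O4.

Ksp = 2.14 x 10^-11

Ag2C2O4(s) <=> 2 Ag^+(aq) + C2O4^2-(aq)
For each mole of Ag2C2O4 that dissolves: [Ag^+] = 2s, [C2O4^2-] = s.
Ksp = [Ag^+]^2[C2O4^2-]
So Ksp = (2s)^2 × s = 4s^3
Ksp = 4 × (1.75 x 10^-4)^3 = 2.14 × 10^-11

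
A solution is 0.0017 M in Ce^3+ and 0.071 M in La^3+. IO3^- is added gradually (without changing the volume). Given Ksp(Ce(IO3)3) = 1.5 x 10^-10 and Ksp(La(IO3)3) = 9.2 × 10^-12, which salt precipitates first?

Precipitation of each salt starts when its ion product equals its Ksp.
For Ce(IO3)3: 1.5 x 10^-10 = 0.0017 × [IO3^-]^3  ⇒  [IO3^-] = 4.5 x 10^-3 M.
For La(IO3)3: 9.2 × 10^-12 = 0.071 × [IO3^-]^3  ⇒  [IO3^-] = 5.1 × 10^-4 M.
The salt with the lower threshold [IO3^-] precipitates first: La(IO3)3.

La(IO3)3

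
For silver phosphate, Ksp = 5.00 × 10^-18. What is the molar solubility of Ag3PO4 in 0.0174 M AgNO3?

Ag3PO4(s) <=> 3 Ag^+(aq) + PO4^3-(aq)
Ksp = [Ag^+]^3[PO4^3-]
Let s be the molar solubility in this solution. [Ag^+] = 0.0174 + 3s ≈ 0.0174, [PO4^3-] = s (since Ag^+ from AgNO3 dominates).
Ksp ≈ (0.0174)^3 × s
s = 9.49 x 10^-13 M
Check: 3s = 2.8 x 10^-12 ≪ 0.0174, so the approximation is valid.

s ≈ 9.49e-13 M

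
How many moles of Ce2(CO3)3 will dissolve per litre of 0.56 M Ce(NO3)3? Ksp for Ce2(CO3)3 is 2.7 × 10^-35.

1.5 × 10^-12 M

Ce2(CO3)3(s) ⇌ 2 Ce^3+ + 3 CO3^2-
Ksp = [Ce^3+]^2[CO3^2-]^3
Let s be the molar solubility in this solution. [Ce^3+] = 0.56 + 2s ≈ 0.56, [CO3^2-] = 3s (common-ion effect: Ce^3+ is already 0.56 M).
Ksp ≈ (0.56)^2 × (3s)^3
s = 1.5 × 10^-12 M
Check: 2s = 2.9 x 10^-12 ≪ 0.56, so the approximation is valid.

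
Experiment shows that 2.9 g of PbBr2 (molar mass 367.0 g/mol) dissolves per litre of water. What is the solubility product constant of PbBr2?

Ksp = 2.0 x 10^-6

Molar solubility s = (2.9 g/L) / (367.0 g/mol) = 7.90 x 10^-3 M.
PbBr2(s) ⇌ Pb^2+(aq) + 2 Br^-(aq)
Let s = molar solubility. Then [Pb^2+] = s and [Br^-] = 2s.
Ksp = [Pb^2+][Br^-]^2
Substituting: Ksp = s(2s)^2 = 4s^3
With s = 7.90 × 10^-3: Ksp = 2.0 x 10^-6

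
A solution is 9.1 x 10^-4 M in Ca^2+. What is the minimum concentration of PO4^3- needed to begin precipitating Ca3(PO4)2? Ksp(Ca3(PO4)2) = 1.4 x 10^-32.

Ca3(PO4)2(s) ⇌ 3 Ca^2+(aq) + 2 PO4^3-(aq)
Ksp = [Ca^2+]^3[PO4^3-]^2
Precipitation begins when Q = Ksp. With [Ca^2+] = 9.1 x 10^-4 M:
1.4 x 10^-32 = (9.1 x 10^-4)^3 × [PO4^3-]^2
[PO4^3-] = (1.4 x 10^-32 / 7.54 × 10^-10)^(1/2) = 4.3 x 10^-12 M

[PO4^3-] ≈ 4.3e-12 M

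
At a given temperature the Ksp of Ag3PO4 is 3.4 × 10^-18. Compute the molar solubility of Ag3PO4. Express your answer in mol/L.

Ag3PO4(s) ⇌ 3 Ag^+ + PO4^3-
Ksp = [Ag^+]^3[PO4^3-]
With molar solubility s: [Ag^+] = 3s, [PO4^3-] = s.
Ksp = (3s)^3s = 27s^4
Solving, s = (3.4 × 10^-18/27)^(1/4) = 1.9 × 10^-5 M

s = 1.9e-5 M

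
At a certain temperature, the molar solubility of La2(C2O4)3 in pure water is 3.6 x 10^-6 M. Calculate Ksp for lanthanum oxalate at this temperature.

La2(C2O4)3(s) ⇌ 2 La^3+(aq) + 3 C2O4^2-(aq)
Let s = molar solubility. Then [La^3+] = 2s and [C2O4^2-] = 3s.
Ksp = [La^3+]^2[C2O4^2-]^3
So Ksp = (2s)^2 × (3s)^3 = 108s^5
Ksp = 108 × (3.6 x 10^-6)^5 = 6.5 × 10^-26

Ksp = 6.5e-26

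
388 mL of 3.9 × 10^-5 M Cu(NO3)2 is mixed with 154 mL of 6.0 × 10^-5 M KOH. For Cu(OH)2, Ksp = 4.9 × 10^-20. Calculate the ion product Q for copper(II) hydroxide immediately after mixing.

Total volume = 388 + 154 = 542 mL.
[Cu^2+] = 3.9 x 10^-5 × (388/542) = 2.79 × 10^-5 M
[OH^-] = 6.0 × 10^-5 × (154/542) = 1.70 x 10^-5 M
Cu(OH)2(s) <=> Cu^2+ + 2 OH^-, so Q = [Cu^2+][OH^-]^2
Q = (2.79 × 10^-5)(1.70 × 10^-5)^2 = 8.1 × 10^-15
Q > Ksp, so Cu(OH)2 will precipitate.

Q ≈ 8.1 × 10^-15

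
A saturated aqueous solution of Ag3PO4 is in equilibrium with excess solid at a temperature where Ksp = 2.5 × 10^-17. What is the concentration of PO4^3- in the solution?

Ag3PO4(s) ⇌ 3 Ag^+(aq) + PO4^3-(aq)
Ksp = [Ag^+]^3[PO4^3-]
Let s = molar solubility. Then [Ag^+] = 3s and [PO4^3-] = s.
Ksp = (3s)^3s = 27s^4
s^4 = 2.5 × 10^-17 / 27, so s = 3.10 × 10^-5 M
[PO4^3-] = s = 3.1 x 10^-5 M

[PO4^3-] ≈ 3.1 × 10^-5 M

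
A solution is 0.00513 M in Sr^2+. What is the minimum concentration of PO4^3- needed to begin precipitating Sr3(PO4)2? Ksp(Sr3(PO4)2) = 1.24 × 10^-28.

[PO4^3-] ≈ 3.03 × 10^-11 M

Sr3(PO4)2(s) ⇌ 3 Sr^2+(aq) + 2 PO4^3-(aq)
Ksp = [Sr^2+]^3[PO4^3-]^2
Precipitation begins when Q = Ksp. With [Sr^2+] = 0.00513 M:
1.24 × 10^-28 = (0.00513)^3 × [PO4^3-]^2
[PO4^3-] = (1.24 × 10^-28 / 1.350 x 10^-7)^(1/2) = 3.03 x 10^-11 M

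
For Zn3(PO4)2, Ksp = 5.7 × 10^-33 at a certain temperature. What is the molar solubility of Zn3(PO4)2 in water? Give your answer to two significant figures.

s = 1.4 x 10^-7 M

Zn3(PO4)2(s) ⇌ 3 Zn^2+(aq) + 2 PO4^3-(aq)
Ksp = [Zn^2+]^3[PO4^3-]^2
With molar solubility s: [Zn^2+] = 3s, [PO4^3-] = 2s.
So Ksp = (3s)^3 × (2s)^2 = 108s^5
s^5 = 5.7 × 10^-33 / 108, so s = 1.4 × 10^-7 M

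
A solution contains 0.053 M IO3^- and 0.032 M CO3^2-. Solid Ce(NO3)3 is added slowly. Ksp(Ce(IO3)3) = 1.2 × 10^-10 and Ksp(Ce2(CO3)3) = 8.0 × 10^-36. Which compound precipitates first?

Precipitation of each salt starts when its ion product equals its Ksp.
For Ce(IO3)3: 1.2 × 10^-10 = (0.053)^3 × [Ce^3+]  ⇒  [Ce^3+] = 8.1 × 10^-7 M.
For Ce2(CO3)3: 8.0 × 10^-36 = (0.032)^3 × [Ce^3+]^2  ⇒  [Ce^3+] = 4.9 × 10^-16 M.
The salt with the lower threshold [Ce^3+] precipitates first: Ce2(CO3)3.

Ce2(CO3)3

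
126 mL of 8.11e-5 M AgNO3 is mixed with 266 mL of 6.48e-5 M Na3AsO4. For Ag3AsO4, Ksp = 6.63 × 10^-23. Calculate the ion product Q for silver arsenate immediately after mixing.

7.79 x 10^-19

Total volume = 126 + 266 = 392 mL.
[Ag^+] = 8.11 × 10^-5 × (126/392) = 2.607 × 10^-5 M
[AsO4^3-] = 6.48 x 10^-5 × (266/392) = 4.397 × 10^-5 M
Ag3AsO4(s) ⇌ 3 Ag^+ + AsO4^3-, so Q = [Ag^+]^3[AsO4^3-]
Q = (2.607 × 10^-5)^3(4.397 × 10^-5) = 7.79 × 10^-19
Q > Ksp, so Ag3AsO4 will precipitate.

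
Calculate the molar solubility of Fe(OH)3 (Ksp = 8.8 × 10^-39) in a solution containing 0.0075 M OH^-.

Fe(OH)3(s) ⇌ Fe^3+(aq) + 3 OH^-(aq)
Ksp = [Fe^3+][OH^-]^3
If s mol/L dissolves here, [Fe^3+] = s, [OH^-] = 0.0075 + 3s ≈ 0.0075 (since the OH^- already present dominates).
Ksp ≈ s × (0.0075)^3
s = 2.1 × 10^-32 M
Check: 3s = 6.3 × 10^-32 ≪ 0.0075, so the approximation is valid.

s ≈ 2.1e-32 M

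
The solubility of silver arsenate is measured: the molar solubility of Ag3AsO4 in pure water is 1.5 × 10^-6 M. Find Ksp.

1.4 x 10^-22

Ag3AsO4(s) ⇌ 3 Ag^+ + AsO4^3-
For each mole of Ag3AsO4 that dissolves: [Ag^+] = 3s, [AsO4^3-] = s.
Ksp = [Ag^+]^3[AsO4^3-]
Ksp = (3s)^3s = 27s^4
With s = 1.5 × 10^-6: Ksp = 1.4 × 10^-22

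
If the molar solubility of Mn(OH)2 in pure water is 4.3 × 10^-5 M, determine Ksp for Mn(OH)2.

3.2 x 10^-13

Mn(OH)2(s) ⇌ Mn^2+ + 2 OH^-
With molar solubility s: [Mn^2+] = s, [OH^-] = 2s.
Ksp = [Mn^2+][OH^-]^2
Substituting: Ksp = s(2s)^2 = 4s^3
With s = 4.3 × 10^-5: Ksp = 3.2 x 10^-13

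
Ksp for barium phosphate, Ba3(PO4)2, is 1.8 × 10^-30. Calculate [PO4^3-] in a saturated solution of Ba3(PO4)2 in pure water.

8.8 × 10^-7 M

Ba3(PO4)2(s) <=> 3 Ba^2+(aq) + 2 PO4^3-(aq)
Ksp = [Ba^2+]^3[PO4^3-]^2
Let s = molar solubility. Then [Ba^2+] = 3s and [PO4^3-] = 2s.
Substituting: Ksp = (3s)^3(2s)^2 = 108s^5
s^5 = 1.8 × 10^-30 / 108, so s = 4.41 x 10^-7 M
[PO4^3-] = 2s = 8.8 x 10^-7 M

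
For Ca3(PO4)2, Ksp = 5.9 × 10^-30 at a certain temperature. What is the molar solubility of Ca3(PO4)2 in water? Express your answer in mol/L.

Ca3(PO4)2(s) <=> 3 Ca^2+(aq) + 2 PO4^3-(aq)
Ksp = [Ca^2+]^3[PO4^3-]^2
Let s = molar solubility. Then [Ca^2+] = 3s and [PO4^3-] = 2s.
Ksp = (3s)^3(2s)^2 = 108s^5
Solving, s = (5.9 × 10^-30/108)^(1/5) = 5.6 x 10^-7 M

s = 5.6 × 10^-7 M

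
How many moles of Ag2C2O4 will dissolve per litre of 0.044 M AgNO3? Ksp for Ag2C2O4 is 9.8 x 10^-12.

s = 5.1 × 10^-9 M

Ag2C2O4(s) <=> 2 Ag^+ + C2O4^2-
Ksp = [Ag^+]^2[C2O4^2-]
If s mol/L dissolves here, [Ag^+] = 0.044 + 2s ≈ 0.044, [C2O4^2-] = s (common-ion effect: Ag^+ is already 0.044 M).
Ksp ≈ (0.044)^2 × s
s = 5.1 × 10^-9 M
Check: 2s = 1.0 x 10^-8 ≪ 0.044, so the approximation is valid.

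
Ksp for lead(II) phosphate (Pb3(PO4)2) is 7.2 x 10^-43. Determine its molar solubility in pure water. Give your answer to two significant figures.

Pb3(PO4)2(s) <=> 3 Pb^2+ + 2 PO4^3-
Ksp = [Pb^2+]^3[PO4^3-]^2
With molar solubility s: [Pb^2+] = 3s, [PO4^3-] = 2s.
Substituting: Ksp = (3s)^3(2s)^2 = 108s^5
s^5 = 7.2 x 10^-43 / 108, so s = 1.5 x 10^-9 M

s = 1.5e-9 M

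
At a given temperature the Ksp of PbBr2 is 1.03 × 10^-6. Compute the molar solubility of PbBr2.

6.36 × 10^-3 M

PbBr2(s) ⇌ Pb^2+ + 2 Br^-
Ksp = [Pb^2+][Br^-]^2
For each mole of PbBr2 that dissolves: [Pb^2+] = s, [Br^-] = 2s.
Ksp = s(2s)^2 = 4s^3
s = (1.03 × 10^-6 / 4)^(1/3) = 6.36 × 10^-3 M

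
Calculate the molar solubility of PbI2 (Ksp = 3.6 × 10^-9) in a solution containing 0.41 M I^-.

s ≈ 2.1 × 10^-8 M

PbI2(s) <=> Pb^2+(aq) + 2 I^-(aq)
Ksp = [Pb^2+][I^-]^2
Let s = moles of PbI2 that dissolve per litre. [Pb^2+] = s, [I^-] = 0.41 + 2s ≈ 0.41 (since the I^- already present dominates).
Ksp ≈ s × (0.41)^2
s = 2.1 x 10^-8 M
Check: 2s = 4.3 × 10^-8 ≪ 0.41, so the approximation is valid.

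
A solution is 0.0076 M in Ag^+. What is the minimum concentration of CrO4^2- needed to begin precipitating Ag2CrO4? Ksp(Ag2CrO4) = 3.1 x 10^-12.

Ag2CrO4(s) ⇌ 2 Ag^+(aq) + CrO4^2-(aq)
Ksp = [Ag^+]^2[CrO4^2-]
Precipitation begins when Q = Ksp. With [Ag^+] = 0.0076 M:
3.1 x 10^-12 = (0.0076)^2 × [CrO4^2-]
[CrO4^2-] = (3.1 x 10^-12 / 5.78 × 10^-5) = 5.4 × 10^-8 M

[CrO4^2-] = 5.4 x 10^-8 M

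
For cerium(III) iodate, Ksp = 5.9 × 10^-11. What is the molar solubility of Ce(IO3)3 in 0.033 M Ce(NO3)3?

s = 4.0e-4 M

Ce(IO3)3(s) ⇌ Ce^3+(aq) + 3 IO3^-(aq)
Ksp = [Ce^3+][IO3^-]^3
Let s be the molar solubility in this solution. [Ce^3+] = 0.033 + s ≈ 0.033, [IO3^-] = 3s (since Ce^3+ from Ce(NO3)3 dominates).
Ksp ≈ 0.033 × (3s)^3
s = 4.0 × 10^-4 M
Check: s = 4.0 × 10^-4 ≪ 0.033, so the approximation is valid.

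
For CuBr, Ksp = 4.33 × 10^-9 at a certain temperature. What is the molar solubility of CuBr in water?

CuBr(s) ⇌ Cu^+(aq) + Br^-(aq)
Ksp = [Cu^+][Br^-]
For each mole of CuBr that dissolves: [Cu^+] = s, [Br^-] = s.
Ksp = s × s = s^2
s = (4.33 × 10^-9)^(1/2) = 6.58 × 10^-5 M

6.58 × 10^-5 M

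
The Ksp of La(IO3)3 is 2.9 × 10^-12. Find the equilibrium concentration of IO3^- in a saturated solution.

La(IO3)3(s) ⇌ La^3+(aq) + 3 IO3^-(aq)
Ksp = [La^3+][IO3^-]^3
Let s = molar solubility. Then [La^3+] = s and [IO3^-] = 3s.
Substituting: Ksp = s(3s)^3 = 27s^4
Solving, s = (2.9 × 10^-12/27)^(1/4) = 5.72 × 10^-4 M
[IO3^-] = 3s = 1.7 × 10^-3 M

[IO3^-] ≈ 1.7 × 10^-3 M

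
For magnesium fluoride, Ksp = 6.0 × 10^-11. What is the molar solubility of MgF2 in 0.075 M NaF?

MgF2(s) ⇌ Mg^2+(aq) + 2 F^-(aq)
Ksp = [Mg^2+][F^-]^2
Let s be the molar solubility in this solution. [Mg^2+] = s, [F^-] = 0.075 + 2s ≈ 0.075 (Ksp is small, so little additional dissolves).
Ksp ≈ s × (0.075)^2
s = 1.1 × 10^-8 M
Check: 2s = 2.1 × 10^-8 ≪ 0.075, so the approximation is valid.

s = 1.1 × 10^-8 M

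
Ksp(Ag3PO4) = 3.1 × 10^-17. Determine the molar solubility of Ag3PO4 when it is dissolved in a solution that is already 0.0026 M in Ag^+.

s ≈ 1.8 × 10^-9 M

Ag3PO4(s) ⇌ 3 Ag^+ + PO4^3-
Ksp = [Ag^+]^3[PO4^3-]
If s mol/L dissolves here, [Ag^+] = 0.0026 + 3s ≈ 0.0026, [PO4^3-] = s (common-ion effect: Ag^+ is already 0.0026 M).
Ksp ≈ (0.0026)^3 × s
s = 1.8 × 10^-9 M
Check: 3s = 5.3 × 10^-9 ≪ 0.0026, so the approximation is valid.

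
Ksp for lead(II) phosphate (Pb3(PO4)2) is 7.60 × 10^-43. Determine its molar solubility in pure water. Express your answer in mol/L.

Pb3(PO4)2(s) ⇌ 3 Pb^2+ + 2 PO4^3-
Ksp = [Pb^2+]^3[PO4^3-]^2
For each mole of Pb3(PO4)2 that dissolves: [Pb^2+] = 3s, [PO4^3-] = 2s.
So Ksp = (3s)^3 × (2s)^2 = 108s^5
s = (7.60 × 10^-43 / 108)^(1/5) = 1.48 x 10^-9 M

s = 1.48 × 10^-9 M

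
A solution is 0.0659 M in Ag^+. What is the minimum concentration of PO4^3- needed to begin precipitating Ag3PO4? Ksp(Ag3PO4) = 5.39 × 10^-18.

[PO4^3-] ≈ 1.88 × 10^-14 M

Ag3PO4(s) <=> 3 Ag^+(aq) + PO4^3-(aq)
Ksp = [Ag^+]^3[PO4^3-]
Precipitation begins when Q = Ksp. With [Ag^+] = 0.0659 M:
5.39 × 10^-18 = (0.0659)^3 × [PO4^3-]
[PO4^3-] = (5.39 × 10^-18 / 2.862 x 10^-4) = 1.88 × 10^-14 M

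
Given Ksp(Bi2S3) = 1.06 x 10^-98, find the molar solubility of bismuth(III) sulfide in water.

Bi2S3(s) ⇌ 2 Bi^3+ + 3 S^2-
Ksp = [Bi^3+]^2[S^2-]^3
Let s = molar solubility. Then [Bi^3+] = 2s and [S^2-] = 3s.
Ksp = (2s)^2(3s)^3 = 108s^5
Solving, s = (1.06 x 10^-98/108)^(1/5) = 9.96 × 10^-21 M

9.96e-21 M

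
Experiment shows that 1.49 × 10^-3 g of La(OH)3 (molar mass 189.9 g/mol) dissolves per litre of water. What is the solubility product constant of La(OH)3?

1.02 × 10^-19

Molar solubility s = (1.49 × 10^-3 g/L) / (189.9 g/mol) = 7.846 x 10^-6 M.
La(OH)3(s) ⇌ La^3+ + 3 OH^-
Let s = molar solubility. Then [La^3+] = s and [OH^-] = 3s.
Ksp = [La^3+][OH^-]^3
So Ksp = s × (3s)^3 = 27s^4
Ksp = 27 × (7.846 × 10^-6)^4 = 1.02 × 10^-19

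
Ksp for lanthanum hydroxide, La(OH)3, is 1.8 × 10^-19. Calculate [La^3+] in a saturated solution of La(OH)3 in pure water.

La(OH)3(s) <=> La^3+ + 3 OH^-
Ksp = [La^3+][OH^-]^3
For each mole of La(OH)3 that dissolves: [La^3+] = s, [OH^-] = 3s.
So Ksp = s × (3s)^3 = 27s^4
s = (1.8 × 10^-19 / 27)^(1/4) = 9.04 × 10^-6 M
[La^3+] = s = 9.0 x 10^-6 M

9.0 × 10^-6 M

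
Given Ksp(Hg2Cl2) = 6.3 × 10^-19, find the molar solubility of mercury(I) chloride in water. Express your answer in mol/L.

Hg2Cl2(s) ⇌ Hg2^2+ + 2 Cl^-
Ksp = [Hg2^2+][Cl^-]^2
For each mole of Hg2Cl2 that dissolves: [Hg2^2+] = s, [Cl^-] = 2s.
Ksp = s(2s)^2 = 4s^3
s = (6.3 × 10^-19 / 4)^(1/3) = 5.4 x 10^-7 M

5.4 × 10^-7 M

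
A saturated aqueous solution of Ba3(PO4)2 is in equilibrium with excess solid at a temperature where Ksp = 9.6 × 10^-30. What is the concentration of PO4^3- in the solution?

Ba3(PO4)2(s) ⇌ 3 Ba^2+ + 2 PO4^3-
Ksp = [Ba^2+]^3[PO4^3-]^2
Let s = molar solubility. Then [Ba^2+] = 3s and [PO4^3-] = 2s.
Substituting: Ksp = (3s)^3(2s)^2 = 108s^5
Solving, s = (9.6 × 10^-30/108)^(1/5) = 6.16 x 10^-7 M
[PO4^3-] = 2s = 1.2 × 10^-6 M

[PO4^3-] ≈ 1.2e-6 M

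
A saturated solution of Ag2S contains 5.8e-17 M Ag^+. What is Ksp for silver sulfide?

Ksp ≈ 9.8 × 10^-50

Ag2S(s) ⇌ 2 Ag^+ + S^2-
Stoichiometry gives [S^2-] = (1/2)[Ag^+] = 2.90 × 10^-17 M.
Ksp = [Ag^+]^2[S^2-]
Ksp = (5.8 × 10^-17)^2 × 2.90 × 10^-17 = 9.8 x 10^-50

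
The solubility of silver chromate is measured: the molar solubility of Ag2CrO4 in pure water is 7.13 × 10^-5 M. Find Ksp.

Ksp = 1.45e-12

Ag2CrO4(s) ⇌ 2 Ag^+ + CrO4^2-
For each mole of Ag2CrO4 that dissolves: [Ag^+] = 2s, [CrO4^2-] = s.
Ksp = [Ag^+]^2[CrO4^2-]
Substituting: Ksp = (2s)^2s = 4s^3
With s = 7.13 × 10^-5: Ksp = 1.45 × 10^-12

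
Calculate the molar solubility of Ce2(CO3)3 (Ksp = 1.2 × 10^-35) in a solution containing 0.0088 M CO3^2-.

Ce2(CO3)3(s) <=> 2 Ce^3+ + 3 CO3^2-
Ksp = [Ce^3+]^2[CO3^2-]^3
Let s be the molar solubility in this solution. [Ce^3+] = 2s, [CO3^2-] = 0.0088 + 3s ≈ 0.0088 (common-ion effect: CO3^2- is already 0.0088 M).
Ksp ≈ (2s)^2 × (0.0088)^3
s = 2.1 × 10^-15 M
Check: 3s = 6.3 x 10^-15 ≪ 0.0088, so the approximation is valid.

s = 2.1 × 10^-15 M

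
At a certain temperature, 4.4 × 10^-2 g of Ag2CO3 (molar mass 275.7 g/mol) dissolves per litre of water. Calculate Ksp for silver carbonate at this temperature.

Molar solubility s = (4.4 × 10^-2 g/L) / (275.7 g/mol) = 1.60 × 10^-4 M.
Ag2CO3(s) ⇌ 2 Ag^+ + CO3^2-
Let s = molar solubility. Then [Ag^+] = 2s and [CO3^2-] = s.
Ksp = [Ag^+]^2[CO3^2-]
So Ksp = (2s)^2 × s = 4s^3
Ksp = 4 × (1.60 × 10^-4)^3 = 1.6 × 10^-11

1.6e-11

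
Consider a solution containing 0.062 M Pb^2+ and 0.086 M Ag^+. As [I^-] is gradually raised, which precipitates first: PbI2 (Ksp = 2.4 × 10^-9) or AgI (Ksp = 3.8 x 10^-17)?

Precipitation of each salt starts when its ion product equals its Ksp.
For PbI2: 2.4 × 10^-9 = 0.062 × [I^-]^2  ⇒  [I^-] = 2.0 × 10^-4 M.
For AgI: 3.8 x 10^-17 = 0.086 × [I^-]  ⇒  [I^-] = 4.4 × 10^-16 M.
The salt with the lower threshold [I^-] precipitates first: AgI.

AgI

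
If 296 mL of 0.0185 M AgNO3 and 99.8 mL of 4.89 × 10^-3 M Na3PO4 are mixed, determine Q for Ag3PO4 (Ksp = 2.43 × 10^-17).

Total volume = 296 + 99.8 = 395.8 mL.
[Ag^+] = 1.85 x 10^-2 × (296/395.8) = 1.384 × 10^-2 M
[PO4^3-] = 4.89 × 10^-3 × (99.8/395.8) = 1.233 x 10^-3 M
Ag3PO4(s) ⇌ 3 Ag^+ + PO4^3-, so Q = [Ag^+]^3[PO4^3-]
Q = (1.384 × 10^-2)^3(1.233 x 10^-3) = 3.27 × 10^-9
Q > Ksp, so Ag3PO4 will precipitate.

Q = 3.27e-9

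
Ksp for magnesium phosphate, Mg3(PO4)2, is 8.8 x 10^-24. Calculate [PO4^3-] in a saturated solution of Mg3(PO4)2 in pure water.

[PO4^3-] ≈ 1.9e-5 M

Mg3(PO4)2(s) ⇌ 3 Mg^2+(aq) + 2 PO4^3-(aq)
Ksp = [Mg^2+]^3[PO4^3-]^2
With molar solubility s: [Mg^2+] = 3s, [PO4^3-] = 2s.
Substituting: Ksp = (3s)^3(2s)^2 = 108s^5
s^5 = 8.8 x 10^-24 / 108, so s = 9.60 × 10^-6 M
[PO4^3-] = 2s = 1.9 × 10^-5 M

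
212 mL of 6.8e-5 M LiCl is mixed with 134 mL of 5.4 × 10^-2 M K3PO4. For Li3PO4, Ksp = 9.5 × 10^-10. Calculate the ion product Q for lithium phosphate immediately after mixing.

Q = 1.5 x 10^-15

Total volume = 212 + 134 = 346 mL.
[Li^+] = 6.8 × 10^-5 × (212/346) = 4.17 × 10^-5 M
[PO4^3-] = 5.4 × 10^-2 × (134/346) = 2.09 × 10^-2 M
Li3PO4(s) ⇌ 3 Li^+ + PO4^3-, so Q = [Li^+]^3[PO4^3-]
Q = (4.17 × 10^-5)^3(2.09 x 10^-2) = 1.5 x 10^-15
Q < Ksp, so no precipitate of Li3PO4 forms.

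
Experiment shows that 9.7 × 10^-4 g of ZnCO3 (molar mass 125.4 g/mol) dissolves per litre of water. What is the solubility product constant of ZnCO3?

Ksp ≈ 6.0 × 10^-11

Molar solubility s = (9.7 × 10^-4 g/L) / (125.4 g/mol) = 7.74 × 10^-6 M.
ZnCO3(s) ⇌ Zn^2+(aq) + CO3^2-(aq)
If s mol/L of ZnCO3 dissolves, [Zn^2+] = s and [CO3^2-] = s.
Ksp = [Zn^2+][CO3^2-]
Ksp = s^2
With s = 7.74 x 10^-6: Ksp = 6.0 × 10^-11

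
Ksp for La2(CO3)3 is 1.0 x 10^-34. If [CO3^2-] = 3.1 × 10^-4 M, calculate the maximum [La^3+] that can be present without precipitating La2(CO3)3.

La2(CO3)3(s) ⇌ 2 La^3+(aq) + 3 CO3^2-(aq)
Ksp = [La^3+]^2[CO3^2-]^3
Precipitation begins when Q = Ksp. With [CO3^2-] = 3.1 × 10^-4 M:
1.0 x 10^-34 = (3.1 × 10^-4)^3 × [La^3+]^2
[La^3+] = (1.0 x 10^-34 / 2.98 × 10^-11)^(1/2) = 1.8 × 10^-12 M

1.8 × 10^-12 M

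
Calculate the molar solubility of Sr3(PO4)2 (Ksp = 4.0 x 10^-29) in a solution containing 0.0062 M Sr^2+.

6.5 x 10^-12 M

Sr3(PO4)2(s) ⇌ 3 Sr^2+ + 2 PO4^3-
Ksp = [Sr^2+]^3[PO4^3-]^2
Let s = moles of Sr3(PO4)2 that dissolve per litre. [Sr^2+] = 0.0062 + 3s ≈ 0.0062, [PO4^3-] = 2s (common-ion effect: Sr^2+ is already 0.0062 M).
Ksp ≈ (0.0062)^3 × (2s)^2
s = 6.5 x 10^-12 M
Check: 3s = 1.9 x 10^-11 ≪ 0.0062, so the approximation is valid.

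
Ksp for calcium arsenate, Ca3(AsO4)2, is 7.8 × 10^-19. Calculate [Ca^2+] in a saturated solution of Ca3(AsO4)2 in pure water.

Ca3(AsO4)2(s) <=> 3 Ca^2+ + 2 AsO4^3-
Ksp = [Ca^2+]^3[AsO4^3-]^2
If s mol/L of Ca3(AsO4)2 dissolves, [Ca^2+] = 3s and [AsO4^3-] = 2s.
Ksp = (3s)^3(2s)^2 = 108s^5
s^5 = 7.8 × 10^-19 / 108, so s = 9.37 × 10^-5 M
[Ca^2+] = 3s = 2.8 × 10^-4 M

[Ca^2+] ≈ 2.8e-4 M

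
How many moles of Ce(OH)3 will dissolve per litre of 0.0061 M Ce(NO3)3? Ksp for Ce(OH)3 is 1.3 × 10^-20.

s ≈ 4.3 × 10^-7 M

Ce(OH)3(s) ⇌ Ce^3+ + 3 OH^-
Ksp = [Ce^3+][OH^-]^3
If s mol/L dissolves here, [Ce^3+] = 0.0061 + s ≈ 0.0061, [OH^-] = 3s (common-ion effect: Ce^3+ is already 0.0061 M).
Ksp ≈ 0.0061 × (3s)^3
s = 4.3 × 10^-7 M
Check: s = 4.3 × 10^-7 ≪ 0.0061, so the approximation is valid.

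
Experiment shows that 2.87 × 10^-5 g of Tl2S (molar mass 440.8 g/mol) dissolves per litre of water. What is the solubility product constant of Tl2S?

Ksp = 1.10 × 10^-21

Molar solubility s = (2.87 x 10^-5 g/L) / (440.8 g/mol) = 6.511 × 10^-8 M.
Tl2S(s) ⇌ 2 Tl^+(aq) + S^2-(aq)
If s mol/L of Tl2S dissolves, [Tl^+] = 2s and [S^2-] = s.
Ksp = [Tl^+]^2[S^2-]
So Ksp = (2s)^2 × s = 4s^3
With s = 6.511 × 10^-8: Ksp = 1.10 x 10^-21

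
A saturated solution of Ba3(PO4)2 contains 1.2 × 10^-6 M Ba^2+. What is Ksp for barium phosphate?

1.1e-30

Ba3(PO4)2(s) ⇌ 3 Ba^2+(aq) + 2 PO4^3-(aq)
Stoichiometry gives [PO4^3-] = (2/3)[Ba^2+] = 8.00 × 10^-7 M.
Ksp = [Ba^2+]^3[PO4^3-]^2
Ksp = (1.2 × 10^-6)^3 × (8.00 x 10^-7)^2 = 1.1 × 10^-30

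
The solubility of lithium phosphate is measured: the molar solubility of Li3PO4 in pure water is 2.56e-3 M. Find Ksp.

Li3PO4(s) <=> 3 Li^+ + PO4^3-
If s mol/L of Li3PO4 dissolves, [Li^+] = 3s and [PO4^3-] = s.
Ksp = [Li^+]^3[PO4^3-]
Ksp = (3s)^3s = 27s^4
With s = 2.56 × 10^-3: Ksp = 1.16 × 10^-9

Ksp = 1.16 × 10^-9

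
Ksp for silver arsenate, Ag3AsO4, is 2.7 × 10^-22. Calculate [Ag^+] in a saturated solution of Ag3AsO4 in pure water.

Ag3AsO4(s) <=> 3 Ag^+(aq) + AsO4^3-(aq)
Ksp = [Ag^+]^3[AsO4^3-]
For each mole of Ag3AsO4 that dissolves: [Ag^+] = 3s, [AsO4^3-] = s.
Ksp = (3s)^3s = 27s^4
Solving, s = (2.7 × 10^-22/27)^(1/4) = 1.78 × 10^-6 M
[Ag^+] = 3s = 5.3 × 10^-6 M

5.3e-6 M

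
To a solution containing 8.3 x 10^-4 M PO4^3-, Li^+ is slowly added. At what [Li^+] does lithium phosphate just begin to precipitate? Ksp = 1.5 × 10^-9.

Li3PO4(s) ⇌ 3 Li^+ + PO4^3-
Ksp = [Li^+]^3[PO4^3-]
Precipitation begins when Q = Ksp. With [PO4^3-] = 8.3 x 10^-4 M:
1.5 × 10^-9 = (8.3 x 10^-4) × [Li^+]^3
[Li^+] = (1.5 × 10^-9 / 8.3 × 10^-4)^(1/3) = 1.2 x 10^-2 M

[Li^+] ≈ 0.012 M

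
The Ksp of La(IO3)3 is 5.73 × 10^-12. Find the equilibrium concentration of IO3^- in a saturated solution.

[IO3^-] ≈ 2.04 × 10^-3 M

La(IO3)3(s) <=> La^3+ + 3 IO3^-
Ksp = [La^3+][IO3^-]^3
With molar solubility s: [La^3+] = s, [IO3^-] = 3s.
Ksp = s(3s)^3 = 27s^4
s = (5.73 × 10^-12 / 27)^(1/4) = 6.787 x 10^-4 M
[IO3^-] = 3s = 2.04 × 10^-3 M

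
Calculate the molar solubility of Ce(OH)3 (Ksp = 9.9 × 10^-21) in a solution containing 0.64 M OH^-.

s ≈ 3.8e-20 M

Ce(OH)3(s) ⇌ Ce^3+(aq) + 3 OH^-(aq)
Ksp = [Ce^3+][OH^-]^3
If s mol/L dissolves here, [Ce^3+] = s, [OH^-] = 0.64 + 3s ≈ 0.64 (common-ion effect: OH^- is already 0.64 M).
Ksp ≈ s × (0.64)^3
s = 3.8 x 10^-20 M
Check: 3s = 1.1 x 10^-19 ≪ 0.64, so the approximation is valid.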